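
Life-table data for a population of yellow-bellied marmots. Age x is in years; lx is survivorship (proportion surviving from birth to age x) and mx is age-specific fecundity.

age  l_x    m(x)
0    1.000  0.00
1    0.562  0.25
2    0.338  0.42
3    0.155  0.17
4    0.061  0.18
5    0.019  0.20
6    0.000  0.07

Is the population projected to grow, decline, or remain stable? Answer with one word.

R0 = Σ lx·mx = 0 + 0.1405 + 0.14196 + 0.02635 + 0.01098 + 0.0038 + 0 = 0.32359
R0 < 1, so the population is declining.

declining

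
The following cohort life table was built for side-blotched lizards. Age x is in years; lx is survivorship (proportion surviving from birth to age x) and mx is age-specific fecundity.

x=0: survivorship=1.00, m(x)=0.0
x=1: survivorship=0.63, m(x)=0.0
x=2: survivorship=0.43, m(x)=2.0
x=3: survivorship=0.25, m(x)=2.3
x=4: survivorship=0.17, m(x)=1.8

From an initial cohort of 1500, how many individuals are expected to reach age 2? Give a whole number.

645

Expected survivors = N0 · l_2 = 1500 × 0.43 = 645 → 645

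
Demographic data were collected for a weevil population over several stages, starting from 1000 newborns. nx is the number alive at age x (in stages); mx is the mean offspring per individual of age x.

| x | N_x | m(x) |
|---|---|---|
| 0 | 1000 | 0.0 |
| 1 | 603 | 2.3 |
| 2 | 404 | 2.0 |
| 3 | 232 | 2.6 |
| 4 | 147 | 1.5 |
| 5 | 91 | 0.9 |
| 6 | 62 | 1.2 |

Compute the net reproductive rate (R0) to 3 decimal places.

lx = nx/n0 = nx/1000: 1, 0.603, 0.404, 0.232, 0.147, 0.091, 0.062
lx·mx by age: 0, 1.3869, 0.808, 0.6032, 0.2205, 0.0819, 0.0744
R0 = Σ lx·mx = 3.1749 → 3.175

3.175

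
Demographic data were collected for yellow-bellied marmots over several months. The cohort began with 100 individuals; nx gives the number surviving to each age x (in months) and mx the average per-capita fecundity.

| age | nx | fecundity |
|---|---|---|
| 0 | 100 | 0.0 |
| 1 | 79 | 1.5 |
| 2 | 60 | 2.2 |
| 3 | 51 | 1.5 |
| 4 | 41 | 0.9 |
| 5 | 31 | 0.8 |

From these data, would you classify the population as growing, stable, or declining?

growing

lx = nx/n0 = nx/100: 1, 0.79, 0.6, 0.51, 0.41, 0.31
R0 = Σ lx·mx = 0 + 1.185 + 1.32 + 0.765 + 0.369 + 0.248 = 3.887
R0 > 1, so the population is growing.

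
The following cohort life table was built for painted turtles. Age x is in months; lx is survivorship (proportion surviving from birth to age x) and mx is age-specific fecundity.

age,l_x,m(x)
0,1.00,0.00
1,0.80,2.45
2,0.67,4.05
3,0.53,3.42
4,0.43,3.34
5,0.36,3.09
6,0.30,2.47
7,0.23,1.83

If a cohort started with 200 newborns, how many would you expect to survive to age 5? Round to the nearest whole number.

72

Expected survivors = N0 · l_5 = 200 × 0.36 = 72 → 72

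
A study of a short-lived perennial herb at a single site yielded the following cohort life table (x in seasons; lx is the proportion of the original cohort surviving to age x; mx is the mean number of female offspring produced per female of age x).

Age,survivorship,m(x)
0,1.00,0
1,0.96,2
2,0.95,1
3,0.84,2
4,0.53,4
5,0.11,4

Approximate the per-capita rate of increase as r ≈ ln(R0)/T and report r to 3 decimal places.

R0 = Σ lx·mx = 0 + 1.92 + 0.95 + 1.68 + 2.12 + 0.44 = 7.11
Σ x·lx·mx = 19.54; T = 19.54/7.11 = 2.74824…
r ≈ ln(R0)/T = ln(7.11)/2.74824… = 0.71373… → 0.714

0.714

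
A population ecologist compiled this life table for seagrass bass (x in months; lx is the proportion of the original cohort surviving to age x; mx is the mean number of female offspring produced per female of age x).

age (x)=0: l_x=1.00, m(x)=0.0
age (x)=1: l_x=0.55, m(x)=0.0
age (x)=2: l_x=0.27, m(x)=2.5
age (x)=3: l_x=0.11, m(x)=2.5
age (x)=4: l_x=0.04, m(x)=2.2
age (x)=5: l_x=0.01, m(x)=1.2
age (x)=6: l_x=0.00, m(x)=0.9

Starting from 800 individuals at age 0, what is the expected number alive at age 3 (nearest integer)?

88

Expected survivors = N0 · l_3 = 800 × 0.11 = 88 → 88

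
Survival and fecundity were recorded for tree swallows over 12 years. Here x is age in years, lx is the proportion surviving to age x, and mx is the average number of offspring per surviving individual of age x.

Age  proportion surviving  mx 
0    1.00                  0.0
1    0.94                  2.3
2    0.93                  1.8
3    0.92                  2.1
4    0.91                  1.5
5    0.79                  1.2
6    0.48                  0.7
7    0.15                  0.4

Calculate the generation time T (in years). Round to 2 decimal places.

2.82

lx·mx: 0, 2.162, 1.674, 1.932, 1.365, 0.948, 0.336, 0.06 → R0 = 8.477
x·lx·mx: 0, 2.162, 3.348, 5.796, 5.46, 4.74, 2.016, 0.42 → Σ = 23.942
T = 23.942 / 8.477 = 2.824348… → 2.82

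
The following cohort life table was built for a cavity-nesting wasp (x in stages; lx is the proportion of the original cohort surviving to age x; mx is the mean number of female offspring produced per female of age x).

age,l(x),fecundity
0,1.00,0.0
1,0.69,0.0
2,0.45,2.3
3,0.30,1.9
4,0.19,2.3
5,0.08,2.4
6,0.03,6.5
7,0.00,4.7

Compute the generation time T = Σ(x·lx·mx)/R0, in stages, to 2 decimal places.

3.15

lx·mx: 0, 0, 1.035, 0.57, 0.437, 0.192, 0.195, 0 → R0 = 2.429
x·lx·mx: 0, 0, 2.07, 1.71, 1.748, 0.96, 1.17, 0 → Σ = 7.658
T = 7.658 / 2.429 = 3.152738… → 3.15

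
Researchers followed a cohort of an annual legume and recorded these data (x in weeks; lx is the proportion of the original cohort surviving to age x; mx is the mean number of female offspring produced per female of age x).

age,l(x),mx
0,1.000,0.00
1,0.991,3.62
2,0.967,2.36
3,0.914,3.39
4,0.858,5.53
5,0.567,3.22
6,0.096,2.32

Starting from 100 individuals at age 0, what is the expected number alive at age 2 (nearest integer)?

Expected survivors = N0 · l_2 = 100 × 0.967 = 96.7 → 97

97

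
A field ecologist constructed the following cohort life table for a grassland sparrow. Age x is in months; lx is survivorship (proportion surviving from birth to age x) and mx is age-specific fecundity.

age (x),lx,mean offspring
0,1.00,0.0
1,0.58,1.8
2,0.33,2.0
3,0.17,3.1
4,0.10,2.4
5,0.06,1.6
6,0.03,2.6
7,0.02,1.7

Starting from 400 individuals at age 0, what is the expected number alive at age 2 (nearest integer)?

Expected survivors = N0 · l_2 = 400 × 0.33 = 132 → 132

132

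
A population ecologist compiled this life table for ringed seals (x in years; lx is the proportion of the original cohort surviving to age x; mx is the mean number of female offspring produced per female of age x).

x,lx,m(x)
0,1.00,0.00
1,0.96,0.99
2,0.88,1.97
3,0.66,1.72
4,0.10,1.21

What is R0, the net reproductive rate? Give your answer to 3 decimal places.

lx·mx by age: 0, 0.9504, 1.7336, 1.1352, 0.121
R0 = Σ lx·mx = 3.9402 → 3.940

3.940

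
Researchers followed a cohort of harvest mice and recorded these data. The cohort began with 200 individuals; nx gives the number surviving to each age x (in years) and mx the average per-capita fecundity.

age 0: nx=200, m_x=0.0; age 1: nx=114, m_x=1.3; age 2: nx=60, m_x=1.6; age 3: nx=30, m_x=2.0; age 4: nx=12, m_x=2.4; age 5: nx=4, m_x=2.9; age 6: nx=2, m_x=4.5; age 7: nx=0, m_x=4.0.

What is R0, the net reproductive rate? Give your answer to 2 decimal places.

lx = nx/n0 = nx/200: 1, 0.57, 0.3, 0.15, 0.06, 0.02, 0.01, 0
lx·mx by age: 0, 0.741, 0.48, 0.3, 0.144, 0.058, 0.045, 0
R0 = Σ lx·mx = 1.768 → 1.77

1.77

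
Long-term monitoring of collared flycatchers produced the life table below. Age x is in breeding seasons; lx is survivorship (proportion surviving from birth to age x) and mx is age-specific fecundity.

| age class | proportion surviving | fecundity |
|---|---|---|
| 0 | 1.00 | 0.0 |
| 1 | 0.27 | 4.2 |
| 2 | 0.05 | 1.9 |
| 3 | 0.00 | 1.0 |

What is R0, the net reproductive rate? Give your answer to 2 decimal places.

1.23

lx·mx by age: 0, 1.134, 0.095, 0
R0 = Σ lx·mx = 1.229 → 1.23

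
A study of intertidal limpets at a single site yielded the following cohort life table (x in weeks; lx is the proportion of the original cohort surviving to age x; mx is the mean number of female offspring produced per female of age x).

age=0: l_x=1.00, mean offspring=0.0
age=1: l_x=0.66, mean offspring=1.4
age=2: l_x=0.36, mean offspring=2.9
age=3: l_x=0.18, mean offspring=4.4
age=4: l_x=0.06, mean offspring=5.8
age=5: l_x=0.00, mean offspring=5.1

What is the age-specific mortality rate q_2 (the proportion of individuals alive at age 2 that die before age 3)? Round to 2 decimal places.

0.50

q_2 = (l_2 − l_3) / l_2 = (0.36 − 0.18) / 0.36
     = 0.18 / 0.36 = 0.5 → 0.50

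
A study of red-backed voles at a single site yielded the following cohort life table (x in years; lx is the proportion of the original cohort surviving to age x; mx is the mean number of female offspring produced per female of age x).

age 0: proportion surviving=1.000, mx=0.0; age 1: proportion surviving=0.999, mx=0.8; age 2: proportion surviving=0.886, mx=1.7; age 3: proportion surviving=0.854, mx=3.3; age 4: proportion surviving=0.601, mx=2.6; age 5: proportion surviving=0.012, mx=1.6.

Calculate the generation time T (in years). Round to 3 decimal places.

2.776

lx·mx: 0, 0.7992, 1.5062, 2.8182, 1.5626, 0.0192 → R0 = 6.7054
x·lx·mx: 0, 0.7992, 3.0124, 8.4546, 6.2504, 0.096 → Σ = 18.6126
T = 18.6126 / 6.7054 = 2.775763… → 2.776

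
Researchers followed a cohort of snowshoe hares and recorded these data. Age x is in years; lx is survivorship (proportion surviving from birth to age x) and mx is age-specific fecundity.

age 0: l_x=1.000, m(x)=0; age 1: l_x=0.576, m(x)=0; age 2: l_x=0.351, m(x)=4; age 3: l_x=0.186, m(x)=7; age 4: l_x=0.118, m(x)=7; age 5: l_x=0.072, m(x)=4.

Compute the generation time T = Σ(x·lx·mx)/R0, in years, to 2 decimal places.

lx·mx: 0, 0, 1.404, 1.302, 0.826, 0.288 → R0 = 3.82
x·lx·mx: 0, 0, 2.808, 3.906, 3.304, 1.44 → Σ = 11.458
T = 11.458 / 3.82 = 2.999476… → 3.00

3.00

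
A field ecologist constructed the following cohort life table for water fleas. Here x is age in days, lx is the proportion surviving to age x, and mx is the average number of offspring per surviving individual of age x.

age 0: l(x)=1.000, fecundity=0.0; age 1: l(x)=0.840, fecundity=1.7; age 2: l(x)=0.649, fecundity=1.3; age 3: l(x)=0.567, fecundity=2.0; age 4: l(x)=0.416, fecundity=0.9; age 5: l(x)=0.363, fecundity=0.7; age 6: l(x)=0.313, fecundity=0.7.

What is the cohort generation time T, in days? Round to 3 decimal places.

2.492

lx·mx: 0, 1.428, 0.8437, 1.134, 0.3744, 0.2541, 0.2191 → R0 = 4.2533
x·lx·mx: 0, 1.428, 1.6874, 3.402, 1.4976, 1.2705, 1.3146 → Σ = 10.6001
T = 10.6001 / 4.2533 = 2.492206… → 2.492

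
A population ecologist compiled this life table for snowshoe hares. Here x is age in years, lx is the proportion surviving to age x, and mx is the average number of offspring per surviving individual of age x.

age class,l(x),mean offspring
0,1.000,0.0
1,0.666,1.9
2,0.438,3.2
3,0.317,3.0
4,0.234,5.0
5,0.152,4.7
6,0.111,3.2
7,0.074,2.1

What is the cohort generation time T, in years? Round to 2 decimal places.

lx·mx: 0, 1.2654, 1.4016, 0.951, 1.17, 0.7144, 0.3552, 0.1554 → R0 = 6.013
x·lx·mx: 0, 1.2654, 2.8032, 2.853, 4.68, 3.572, 2.1312, 1.0878 → Σ = 18.3926
T = 18.3926 / 6.013 = 3.058806… → 3.06

3.06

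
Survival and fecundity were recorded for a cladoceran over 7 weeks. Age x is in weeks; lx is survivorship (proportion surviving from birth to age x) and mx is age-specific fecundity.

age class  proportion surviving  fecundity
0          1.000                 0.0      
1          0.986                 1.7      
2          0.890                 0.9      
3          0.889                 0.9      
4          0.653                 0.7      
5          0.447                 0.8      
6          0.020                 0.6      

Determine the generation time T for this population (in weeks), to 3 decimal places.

lx·mx: 0, 1.6762, 0.801, 0.8001, 0.4571, 0.3576, 0.012 → R0 = 4.104
x·lx·mx: 0, 1.6762, 1.602, 2.4003, 1.8284, 1.788, 0.072 → Σ = 9.3669
T = 9.3669 / 4.104 = 2.282383… → 2.282

2.282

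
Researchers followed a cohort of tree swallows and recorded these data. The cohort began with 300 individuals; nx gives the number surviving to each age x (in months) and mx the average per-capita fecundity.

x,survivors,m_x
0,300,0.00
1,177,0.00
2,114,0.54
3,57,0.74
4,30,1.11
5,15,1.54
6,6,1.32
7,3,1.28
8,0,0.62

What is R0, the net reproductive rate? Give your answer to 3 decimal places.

0.573

lx = nx/n0 = nx/300: 1, 0.59, 0.38, 0.19, 0.1, 0.05, 0.02, 0.01, 0
lx·mx by age: 0, 0, 0.2052, 0.1406, 0.111, 0.077, 0.0264, 0.0128, 0
R0 = Σ lx·mx = 0.573 → 0.573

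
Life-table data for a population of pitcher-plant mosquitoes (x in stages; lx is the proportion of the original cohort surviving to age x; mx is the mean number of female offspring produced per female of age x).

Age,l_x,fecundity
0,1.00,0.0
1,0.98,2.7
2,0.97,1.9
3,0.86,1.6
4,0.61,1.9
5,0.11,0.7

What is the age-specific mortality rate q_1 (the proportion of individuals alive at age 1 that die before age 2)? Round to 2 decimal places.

0.01

q_1 = (l_1 − l_2) / l_1 = (0.98 − 0.97) / 0.98
     = 0.01 / 0.98 = 0.010204… → 0.01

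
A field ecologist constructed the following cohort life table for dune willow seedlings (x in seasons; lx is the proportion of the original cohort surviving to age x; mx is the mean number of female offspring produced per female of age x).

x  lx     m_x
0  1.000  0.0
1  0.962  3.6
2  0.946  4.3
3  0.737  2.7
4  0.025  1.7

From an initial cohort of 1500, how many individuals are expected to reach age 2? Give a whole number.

1419

Expected survivors = N0 · l_2 = 1500 × 0.946 = 1419 → 1419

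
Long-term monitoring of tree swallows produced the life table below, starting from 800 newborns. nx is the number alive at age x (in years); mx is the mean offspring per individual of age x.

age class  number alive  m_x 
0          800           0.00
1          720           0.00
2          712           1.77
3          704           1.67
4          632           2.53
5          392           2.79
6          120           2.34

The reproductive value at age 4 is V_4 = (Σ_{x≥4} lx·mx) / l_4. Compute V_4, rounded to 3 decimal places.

4.705

lx = nx/n0 = nx/800: 1, 0.9, 0.89, 0.88, 0.79, 0.49, 0.15
lx·mx for x ≥ 4: 1.9987, 1.3671, 0.351 → sum = 3.7168
V_4 = 3.7168 / l_4 = 3.7168 / 0.79 = 4.70481… → 4.705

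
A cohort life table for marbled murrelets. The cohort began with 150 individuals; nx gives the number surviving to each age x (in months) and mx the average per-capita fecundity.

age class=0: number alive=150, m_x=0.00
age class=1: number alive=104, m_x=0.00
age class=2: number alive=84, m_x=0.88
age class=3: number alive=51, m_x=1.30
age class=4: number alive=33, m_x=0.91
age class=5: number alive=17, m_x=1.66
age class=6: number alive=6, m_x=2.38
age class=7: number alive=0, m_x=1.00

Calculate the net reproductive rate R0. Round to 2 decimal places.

lx = nx/n0 = nx/150: 1, 0.69333…, 0.56, 0.34, 0.22, 0.11333…, 0.04, 0
lx·mx by age: 0, 0, 0.4928, 0.442, 0.2002, 0.188133…, 0.0952, 0
R0 = Σ lx·mx = 1.418333… → 1.42

1.42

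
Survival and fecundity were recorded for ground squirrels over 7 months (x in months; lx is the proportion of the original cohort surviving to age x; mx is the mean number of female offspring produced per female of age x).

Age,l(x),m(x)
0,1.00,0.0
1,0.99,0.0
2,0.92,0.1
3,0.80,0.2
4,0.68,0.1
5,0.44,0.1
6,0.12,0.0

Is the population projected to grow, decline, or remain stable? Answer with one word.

declining

R0 = Σ lx·mx = 0 + 0 + 0.092 + 0.16 + 0.068 + 0.044 + 0 = 0.364
R0 < 1, so the population is declining.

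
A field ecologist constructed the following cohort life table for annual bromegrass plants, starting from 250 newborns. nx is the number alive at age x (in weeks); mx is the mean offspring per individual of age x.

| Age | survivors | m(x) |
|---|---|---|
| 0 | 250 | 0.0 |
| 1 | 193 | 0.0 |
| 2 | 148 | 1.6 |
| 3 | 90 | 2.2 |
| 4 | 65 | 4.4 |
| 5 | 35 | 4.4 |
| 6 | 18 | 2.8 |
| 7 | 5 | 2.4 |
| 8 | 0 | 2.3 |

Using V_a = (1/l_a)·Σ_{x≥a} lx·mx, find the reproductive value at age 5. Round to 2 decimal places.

lx = nx/n0 = nx/250: 1, 0.772, 0.592, 0.36, 0.26, 0.14, 0.072, 0.02, 0
lx·mx for x ≥ 5: 0.616, 0.2016, 0.048, 0 → sum = 0.8656
V_5 = 0.8656 / l_5 = 0.8656 / 0.14 = 6.182857… → 6.18

6.18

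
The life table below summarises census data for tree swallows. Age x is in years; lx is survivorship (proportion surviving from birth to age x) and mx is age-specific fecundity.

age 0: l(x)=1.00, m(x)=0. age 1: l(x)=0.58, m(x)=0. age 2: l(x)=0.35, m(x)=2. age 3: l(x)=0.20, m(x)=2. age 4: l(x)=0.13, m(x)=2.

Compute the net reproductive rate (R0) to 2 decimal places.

1.36

lx·mx by age: 0, 0, 0.7, 0.4, 0.26
R0 = Σ lx·mx = 1.36 → 1.36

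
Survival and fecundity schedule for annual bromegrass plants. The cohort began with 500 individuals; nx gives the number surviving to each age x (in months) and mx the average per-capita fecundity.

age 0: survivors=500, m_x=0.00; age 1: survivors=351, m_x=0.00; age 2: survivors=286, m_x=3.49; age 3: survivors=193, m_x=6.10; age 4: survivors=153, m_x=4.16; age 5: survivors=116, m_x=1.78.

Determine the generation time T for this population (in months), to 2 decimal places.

3.02

lx = nx/n0 = nx/500: 1, 0.702, 0.572, 0.386, 0.306, 0.232
lx·mx: 0, 0, 1.99628, 2.3546, 1.27296, 0.41296 → R0 = 6.0368
x·lx·mx: 0, 0, 3.99256, 7.0638, 5.09184, 2.0648 → Σ = 18.213
T = 18.213 / 6.0368 = 3.016996… → 3.02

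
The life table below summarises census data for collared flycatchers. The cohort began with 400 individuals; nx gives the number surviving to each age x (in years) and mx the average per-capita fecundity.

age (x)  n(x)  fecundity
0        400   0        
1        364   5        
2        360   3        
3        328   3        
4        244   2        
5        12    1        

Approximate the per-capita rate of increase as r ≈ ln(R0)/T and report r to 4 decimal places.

lx = nx/n0 = nx/400: 1, 0.91, 0.9, 0.82, 0.61, 0.03
R0 = Σ lx·mx = 0 + 4.55 + 2.7 + 2.46 + 1.22 + 0.03 = 10.96
Σ x·lx·mx = 22.36; T = 22.36/10.96 = 2.04015…
r ≈ ln(R0)/T = ln(10.96)/2.04015… = 1.173569… → 1.1736

1.1736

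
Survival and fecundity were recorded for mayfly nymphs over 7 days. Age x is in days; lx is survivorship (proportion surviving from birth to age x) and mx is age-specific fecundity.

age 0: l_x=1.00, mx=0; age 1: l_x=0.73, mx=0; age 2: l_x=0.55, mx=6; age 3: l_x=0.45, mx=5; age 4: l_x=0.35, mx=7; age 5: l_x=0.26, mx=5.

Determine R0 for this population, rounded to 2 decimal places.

lx·mx by age: 0, 0, 3.3, 2.25, 2.45, 1.3
R0 = Σ lx·mx = 9.3 → 9.30

9.30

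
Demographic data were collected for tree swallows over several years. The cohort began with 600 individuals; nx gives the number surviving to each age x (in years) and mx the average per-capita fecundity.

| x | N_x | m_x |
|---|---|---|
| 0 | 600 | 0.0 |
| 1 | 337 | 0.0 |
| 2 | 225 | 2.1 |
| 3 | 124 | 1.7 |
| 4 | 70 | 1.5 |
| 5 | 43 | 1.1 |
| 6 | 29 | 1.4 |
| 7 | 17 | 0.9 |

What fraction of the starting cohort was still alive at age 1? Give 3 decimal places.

l_1 = n_1/n_0 = 337/600 = 0.561667… → 0.562

0.562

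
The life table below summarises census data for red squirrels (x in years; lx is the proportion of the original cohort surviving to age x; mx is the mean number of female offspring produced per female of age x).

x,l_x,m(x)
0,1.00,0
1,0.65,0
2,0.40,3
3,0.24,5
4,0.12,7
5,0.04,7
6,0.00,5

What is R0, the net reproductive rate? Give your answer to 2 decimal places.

lx·mx by age: 0, 0, 1.2, 1.2, 0.84, 0.28, 0
R0 = Σ lx·mx = 3.52 → 3.52

3.52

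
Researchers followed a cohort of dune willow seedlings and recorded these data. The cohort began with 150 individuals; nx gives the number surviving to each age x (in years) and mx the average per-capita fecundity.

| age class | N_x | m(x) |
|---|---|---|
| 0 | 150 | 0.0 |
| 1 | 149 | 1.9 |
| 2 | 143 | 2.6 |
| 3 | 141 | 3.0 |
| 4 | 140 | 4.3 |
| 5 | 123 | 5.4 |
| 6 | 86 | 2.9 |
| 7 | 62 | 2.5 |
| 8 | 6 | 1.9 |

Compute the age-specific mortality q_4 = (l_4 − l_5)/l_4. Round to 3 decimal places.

lx = nx/n0 = nx/150: 1, 0.99333…, 0.95333…, 0.94, 0.93333…, 0.82, 0.57333…, 0.41333…, 0.04
q_4 = (l_4 − l_5) / l_4 = (0.933333… − 0.82) / 0.933333…
     = 0.113333… / 0.933333… = 0.121429… → 0.121

0.121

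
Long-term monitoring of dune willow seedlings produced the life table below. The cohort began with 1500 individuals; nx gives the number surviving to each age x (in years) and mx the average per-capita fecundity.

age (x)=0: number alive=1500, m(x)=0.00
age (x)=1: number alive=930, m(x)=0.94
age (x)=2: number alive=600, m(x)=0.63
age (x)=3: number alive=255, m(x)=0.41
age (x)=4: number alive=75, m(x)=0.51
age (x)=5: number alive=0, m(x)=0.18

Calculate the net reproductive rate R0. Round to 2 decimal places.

lx = nx/n0 = nx/1500: 1, 0.62, 0.4, 0.17, 0.05, 0
lx·mx by age: 0, 0.5828, 0.252, 0.0697, 0.0255, 0
R0 = Σ lx·mx = 0.93 → 0.93

0.93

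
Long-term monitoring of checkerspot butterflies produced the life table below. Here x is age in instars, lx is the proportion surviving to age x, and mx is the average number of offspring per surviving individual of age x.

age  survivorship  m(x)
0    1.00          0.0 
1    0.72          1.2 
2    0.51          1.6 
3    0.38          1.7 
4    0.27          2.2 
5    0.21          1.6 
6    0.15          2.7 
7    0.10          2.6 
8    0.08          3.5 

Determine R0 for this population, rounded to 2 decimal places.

4.20

lx·mx by age: 0, 0.864, 0.816, 0.646, 0.594, 0.336, 0.405, 0.26, 0.28
R0 = Σ lx·mx = 4.201 → 4.20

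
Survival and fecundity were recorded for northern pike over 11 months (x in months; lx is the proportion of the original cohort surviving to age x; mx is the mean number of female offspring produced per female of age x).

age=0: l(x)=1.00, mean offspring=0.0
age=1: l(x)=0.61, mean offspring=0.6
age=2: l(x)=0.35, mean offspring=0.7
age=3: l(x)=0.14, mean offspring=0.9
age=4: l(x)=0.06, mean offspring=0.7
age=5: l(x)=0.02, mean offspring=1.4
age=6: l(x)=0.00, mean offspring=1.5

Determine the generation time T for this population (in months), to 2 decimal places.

lx·mx: 0, 0.366, 0.245, 0.126, 0.042, 0.028, 0 → R0 = 0.807
x·lx·mx: 0, 0.366, 0.49, 0.378, 0.168, 0.14, 0 → Σ = 1.542
T = 1.542 / 0.807 = 1.910781… → 1.91

1.91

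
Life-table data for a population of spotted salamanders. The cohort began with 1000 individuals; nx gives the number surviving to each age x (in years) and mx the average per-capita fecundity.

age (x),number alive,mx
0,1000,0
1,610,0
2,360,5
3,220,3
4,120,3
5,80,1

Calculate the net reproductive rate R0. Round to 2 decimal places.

lx = nx/n0 = nx/1000: 1, 0.61, 0.36, 0.22, 0.12, 0.08
lx·mx by age: 0, 0, 1.8, 0.66, 0.36, 0.08
R0 = Σ lx·mx = 2.9 → 2.90

2.90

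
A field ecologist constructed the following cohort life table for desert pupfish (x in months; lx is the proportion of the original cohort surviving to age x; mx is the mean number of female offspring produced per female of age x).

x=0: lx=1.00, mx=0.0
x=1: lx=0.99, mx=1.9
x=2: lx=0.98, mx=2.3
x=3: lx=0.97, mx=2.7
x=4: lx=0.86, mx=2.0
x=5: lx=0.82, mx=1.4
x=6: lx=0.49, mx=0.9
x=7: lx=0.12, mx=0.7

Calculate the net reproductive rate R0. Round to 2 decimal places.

lx·mx by age: 0, 1.881, 2.254, 2.619, 1.72, 1.148, 0.441, 0.084
R0 = Σ lx·mx = 10.147 → 10.15

10.15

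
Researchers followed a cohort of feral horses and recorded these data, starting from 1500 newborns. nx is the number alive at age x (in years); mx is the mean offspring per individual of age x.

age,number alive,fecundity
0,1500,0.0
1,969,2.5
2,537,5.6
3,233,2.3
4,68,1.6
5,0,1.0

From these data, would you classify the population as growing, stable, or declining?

growing

lx = nx/n0 = nx/1500: 1, 0.646, 0.358, 0.15533…, 0.04533…, 0
R0 = Σ lx·mx = 0 + 1.615 + 2.0048 + 0.357267… + 0.072533… + 0 = 4.0496…
R0 > 1, so the population is growing.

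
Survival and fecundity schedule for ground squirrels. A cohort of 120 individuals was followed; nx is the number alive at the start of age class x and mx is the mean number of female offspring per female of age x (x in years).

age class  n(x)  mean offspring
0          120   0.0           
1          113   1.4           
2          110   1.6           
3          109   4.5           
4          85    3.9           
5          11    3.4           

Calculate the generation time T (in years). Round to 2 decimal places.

2.93

lx = nx/n0 = nx/120: 1, 0.94167…, 0.91667…, 0.90833…, 0.70833…, 0.09167…
lx·mx: 0, 1.318333…, 1.466667…, 4.0875…, 2.7625…, 0.311667… → R0 = 9.946667…
x·lx·mx: 0, 1.318333…, 2.933333…, 12.2625…, 11.05…, 1.558333… → Σ = 29.1225…
T = 29.1225… / 9.946667… = 2.927865… → 2.93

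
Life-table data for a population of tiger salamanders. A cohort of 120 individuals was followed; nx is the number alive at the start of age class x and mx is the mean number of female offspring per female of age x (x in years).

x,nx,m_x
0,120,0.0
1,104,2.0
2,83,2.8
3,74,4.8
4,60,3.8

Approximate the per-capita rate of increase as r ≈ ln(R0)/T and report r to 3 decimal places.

0.828

lx = nx/n0 = nx/120: 1, 0.86667…, 0.69167…, 0.61667…, 0.5
R0 = Σ lx·mx = 0 + 1.73333… + 1.93667… + 2.96… + 1.9 = 8.53…
Σ x·lx·mx = 22.086667…; T = 22.086667…/8.53… = 2.58929…
r ≈ ln(R0)/T = ln(8.53…)/2.58929… = 0.82787… → 0.828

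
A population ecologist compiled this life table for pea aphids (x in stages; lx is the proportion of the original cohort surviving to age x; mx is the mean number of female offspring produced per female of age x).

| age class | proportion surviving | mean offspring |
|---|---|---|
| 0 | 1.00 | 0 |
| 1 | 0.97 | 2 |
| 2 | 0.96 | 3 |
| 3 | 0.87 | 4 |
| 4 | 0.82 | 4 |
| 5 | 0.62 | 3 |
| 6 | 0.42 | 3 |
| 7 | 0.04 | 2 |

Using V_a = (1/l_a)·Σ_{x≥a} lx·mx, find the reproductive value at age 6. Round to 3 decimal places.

3.190

lx·mx for x ≥ 6: 1.26, 0.08 → sum = 1.34
V_6 = 1.34 / l_6 = 1.34 / 0.42 = 3.190476… → 3.190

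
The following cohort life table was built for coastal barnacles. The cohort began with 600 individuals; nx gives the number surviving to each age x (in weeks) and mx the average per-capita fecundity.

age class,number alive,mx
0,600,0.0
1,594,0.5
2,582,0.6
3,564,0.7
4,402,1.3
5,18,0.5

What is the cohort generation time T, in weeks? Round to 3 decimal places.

2.744

lx = nx/n0 = nx/600: 1, 0.99, 0.97, 0.94, 0.67, 0.03
lx·mx: 0, 0.495, 0.582, 0.658, 0.871, 0.015 → R0 = 2.621
x·lx·mx: 0, 0.495, 1.164, 1.974, 3.484, 0.075 → Σ = 7.192
T = 7.192 / 2.621 = 2.743991… → 2.744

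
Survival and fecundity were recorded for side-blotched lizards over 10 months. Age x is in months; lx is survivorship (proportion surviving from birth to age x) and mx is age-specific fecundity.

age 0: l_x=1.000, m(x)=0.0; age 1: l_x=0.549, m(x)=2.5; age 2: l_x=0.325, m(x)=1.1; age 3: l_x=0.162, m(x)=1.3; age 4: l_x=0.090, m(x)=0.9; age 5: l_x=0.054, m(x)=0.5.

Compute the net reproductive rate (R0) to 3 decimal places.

lx·mx by age: 0, 1.3725, 0.3575, 0.2106, 0.081, 0.027
R0 = Σ lx·mx = 2.0486 → 2.049

2.049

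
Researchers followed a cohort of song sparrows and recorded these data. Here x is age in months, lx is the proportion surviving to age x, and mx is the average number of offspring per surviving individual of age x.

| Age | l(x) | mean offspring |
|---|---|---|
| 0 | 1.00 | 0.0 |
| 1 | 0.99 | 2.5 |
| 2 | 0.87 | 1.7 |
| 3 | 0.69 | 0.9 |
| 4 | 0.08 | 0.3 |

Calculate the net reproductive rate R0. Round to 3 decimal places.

lx·mx by age: 0, 2.475, 1.479, 0.621, 0.024
R0 = Σ lx·mx = 4.599 → 4.599

4.599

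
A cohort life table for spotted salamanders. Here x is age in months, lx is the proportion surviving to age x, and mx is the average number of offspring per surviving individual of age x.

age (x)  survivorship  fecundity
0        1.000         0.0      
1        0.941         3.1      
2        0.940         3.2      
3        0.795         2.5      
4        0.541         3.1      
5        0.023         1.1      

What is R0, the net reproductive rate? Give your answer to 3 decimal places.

lx·mx by age: 0, 2.9171, 3.008, 1.9875, 1.6771, 0.0253
R0 = Σ lx·mx = 9.615 → 9.615

9.615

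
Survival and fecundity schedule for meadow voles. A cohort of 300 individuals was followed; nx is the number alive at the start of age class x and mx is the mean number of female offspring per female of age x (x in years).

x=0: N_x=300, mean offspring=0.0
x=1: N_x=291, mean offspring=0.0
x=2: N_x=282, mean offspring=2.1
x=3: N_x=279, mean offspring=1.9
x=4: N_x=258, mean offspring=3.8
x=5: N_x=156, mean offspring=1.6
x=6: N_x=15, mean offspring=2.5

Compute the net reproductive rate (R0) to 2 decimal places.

lx = nx/n0 = nx/300: 1, 0.97, 0.94, 0.93, 0.86, 0.52, 0.05
lx·mx by age: 0, 0, 1.974, 1.767, 3.268, 0.832, 0.125
R0 = Σ lx·mx = 7.966 → 7.97

7.97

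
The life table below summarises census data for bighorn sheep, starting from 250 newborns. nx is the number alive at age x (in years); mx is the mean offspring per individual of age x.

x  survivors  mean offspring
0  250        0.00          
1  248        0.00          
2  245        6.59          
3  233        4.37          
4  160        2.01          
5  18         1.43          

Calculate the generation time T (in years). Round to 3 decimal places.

lx = nx/n0 = nx/250: 1, 0.992, 0.98, 0.932, 0.64, 0.072
lx·mx: 0, 0, 6.4582, 4.07284, 1.2864, 0.10296 → R0 = 11.9204
x·lx·mx: 0, 0, 12.9164, 12.21852, 5.1456, 0.5148 → Σ = 30.79532
T = 30.79532 / 11.9204 = 2.583413… → 2.583

2.583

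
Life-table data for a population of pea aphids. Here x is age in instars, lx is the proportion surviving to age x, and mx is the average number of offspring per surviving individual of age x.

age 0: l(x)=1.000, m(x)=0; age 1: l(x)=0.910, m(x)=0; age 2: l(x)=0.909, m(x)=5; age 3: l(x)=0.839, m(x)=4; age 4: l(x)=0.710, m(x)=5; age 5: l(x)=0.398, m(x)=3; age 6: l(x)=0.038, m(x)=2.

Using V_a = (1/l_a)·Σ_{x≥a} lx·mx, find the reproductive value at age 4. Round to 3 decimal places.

6.789

lx·mx for x ≥ 4: 3.55, 1.194, 0.076 → sum = 4.82
V_4 = 4.82 / l_4 = 4.82 / 0.71 = 6.788732… → 6.789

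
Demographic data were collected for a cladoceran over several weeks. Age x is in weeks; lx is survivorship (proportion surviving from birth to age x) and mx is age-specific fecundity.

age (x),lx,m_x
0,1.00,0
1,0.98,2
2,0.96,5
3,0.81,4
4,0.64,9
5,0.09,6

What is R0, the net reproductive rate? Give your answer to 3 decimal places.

lx·mx by age: 0, 1.96, 4.8, 3.24, 5.76, 0.54
R0 = Σ lx·mx = 16.3 → 16.300

16.300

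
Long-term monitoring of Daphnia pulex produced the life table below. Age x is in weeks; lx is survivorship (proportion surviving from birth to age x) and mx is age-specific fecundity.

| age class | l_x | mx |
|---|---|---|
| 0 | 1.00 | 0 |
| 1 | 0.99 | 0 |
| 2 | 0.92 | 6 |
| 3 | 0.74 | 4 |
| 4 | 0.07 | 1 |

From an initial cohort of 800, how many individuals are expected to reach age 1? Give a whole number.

792

Expected survivors = N0 · l_1 = 800 × 0.99 = 792 → 792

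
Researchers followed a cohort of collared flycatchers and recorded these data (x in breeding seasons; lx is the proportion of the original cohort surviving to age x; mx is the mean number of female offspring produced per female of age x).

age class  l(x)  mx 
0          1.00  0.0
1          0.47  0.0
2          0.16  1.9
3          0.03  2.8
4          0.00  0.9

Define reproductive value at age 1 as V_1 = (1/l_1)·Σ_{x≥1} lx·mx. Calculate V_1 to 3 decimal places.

lx·mx for x ≥ 1: 0, 0.304, 0.084, 0 → sum = 0.388
V_1 = 0.388 / l_1 = 0.388 / 0.47 = 0.825532… → 0.826

0.826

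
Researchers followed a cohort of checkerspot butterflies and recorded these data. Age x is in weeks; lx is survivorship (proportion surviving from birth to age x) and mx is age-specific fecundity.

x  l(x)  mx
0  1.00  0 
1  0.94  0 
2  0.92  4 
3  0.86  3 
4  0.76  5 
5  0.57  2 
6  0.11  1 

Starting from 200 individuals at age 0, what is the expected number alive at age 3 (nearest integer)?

172

Expected survivors = N0 · l_3 = 200 × 0.86 = 172 → 172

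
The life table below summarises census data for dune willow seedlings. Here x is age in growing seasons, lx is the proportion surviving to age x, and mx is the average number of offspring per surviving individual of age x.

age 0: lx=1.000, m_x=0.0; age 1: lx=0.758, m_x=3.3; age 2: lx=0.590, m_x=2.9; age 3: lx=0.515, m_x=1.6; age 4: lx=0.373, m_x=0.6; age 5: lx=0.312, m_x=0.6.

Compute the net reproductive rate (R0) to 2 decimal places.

lx·mx by age: 0, 2.5014, 1.711, 0.824, 0.2238, 0.1872
R0 = Σ lx·mx = 5.4474 → 5.45

5.45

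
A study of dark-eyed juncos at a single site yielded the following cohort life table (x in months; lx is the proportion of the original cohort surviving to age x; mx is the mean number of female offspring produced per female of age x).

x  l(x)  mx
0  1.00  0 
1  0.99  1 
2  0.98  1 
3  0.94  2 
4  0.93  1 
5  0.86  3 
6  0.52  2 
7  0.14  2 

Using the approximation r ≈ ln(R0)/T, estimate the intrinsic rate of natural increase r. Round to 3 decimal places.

R0 = Σ lx·mx = 0 + 0.99 + 0.98 + 1.88 + 0.93 + 2.58 + 1.04 + 0.28 = 8.68
Σ x·lx·mx = 33.41; T = 33.41/8.68 = 3.84908…
r ≈ ln(R0)/T = ln(8.68)/3.84908… = 0.56144… → 0.561

0.561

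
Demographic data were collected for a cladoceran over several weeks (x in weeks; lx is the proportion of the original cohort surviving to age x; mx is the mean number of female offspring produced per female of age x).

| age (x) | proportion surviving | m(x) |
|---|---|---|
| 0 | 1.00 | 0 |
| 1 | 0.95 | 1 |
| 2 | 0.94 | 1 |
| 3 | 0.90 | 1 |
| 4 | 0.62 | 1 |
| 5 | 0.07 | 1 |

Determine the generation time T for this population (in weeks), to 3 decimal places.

lx·mx: 0, 0.95, 0.94, 0.9, 0.62, 0.07 → R0 = 3.48
x·lx·mx: 0, 0.95, 1.88, 2.7, 2.48, 0.35 → Σ = 8.36
T = 8.36 / 3.48 = 2.402299… → 2.402

2.402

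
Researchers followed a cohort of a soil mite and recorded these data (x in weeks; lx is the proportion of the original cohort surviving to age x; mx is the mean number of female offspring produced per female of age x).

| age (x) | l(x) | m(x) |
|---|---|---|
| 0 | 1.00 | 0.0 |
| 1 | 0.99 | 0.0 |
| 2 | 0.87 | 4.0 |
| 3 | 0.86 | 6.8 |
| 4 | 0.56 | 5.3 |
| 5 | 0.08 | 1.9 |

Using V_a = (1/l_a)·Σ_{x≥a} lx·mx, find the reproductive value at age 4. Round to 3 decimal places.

lx·mx for x ≥ 4: 2.968, 0.152 → sum = 3.12
V_4 = 3.12 / l_4 = 3.12 / 0.56 = 5.571429… → 5.571

5.571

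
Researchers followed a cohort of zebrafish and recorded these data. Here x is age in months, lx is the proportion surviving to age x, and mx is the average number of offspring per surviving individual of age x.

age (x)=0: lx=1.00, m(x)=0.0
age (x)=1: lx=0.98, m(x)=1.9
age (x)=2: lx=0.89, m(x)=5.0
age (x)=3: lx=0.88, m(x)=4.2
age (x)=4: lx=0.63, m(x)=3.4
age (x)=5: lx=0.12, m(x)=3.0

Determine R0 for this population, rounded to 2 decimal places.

lx·mx by age: 0, 1.862, 4.45, 3.696, 2.142, 0.36
R0 = Σ lx·mx = 12.51 → 12.51

12.51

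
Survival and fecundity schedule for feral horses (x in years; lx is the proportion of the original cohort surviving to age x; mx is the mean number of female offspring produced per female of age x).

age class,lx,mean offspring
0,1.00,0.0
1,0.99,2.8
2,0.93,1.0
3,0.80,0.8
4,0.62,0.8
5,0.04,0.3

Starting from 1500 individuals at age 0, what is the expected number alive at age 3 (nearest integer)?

Expected survivors = N0 · l_3 = 1500 × 0.80 = 1200 → 1200

1200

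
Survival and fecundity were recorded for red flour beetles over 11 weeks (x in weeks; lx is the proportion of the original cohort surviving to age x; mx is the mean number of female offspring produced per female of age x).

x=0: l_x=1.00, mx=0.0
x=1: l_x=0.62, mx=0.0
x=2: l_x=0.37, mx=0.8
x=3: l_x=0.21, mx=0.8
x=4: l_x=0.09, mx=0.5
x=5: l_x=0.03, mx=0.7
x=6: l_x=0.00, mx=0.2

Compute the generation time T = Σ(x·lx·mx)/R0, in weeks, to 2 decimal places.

2.61

lx·mx: 0, 0, 0.296, 0.168, 0.045, 0.021, 0 → R0 = 0.53
x·lx·mx: 0, 0, 0.592, 0.504, 0.18, 0.105, 0 → Σ = 1.381
T = 1.381 / 0.53 = 2.60566… → 2.61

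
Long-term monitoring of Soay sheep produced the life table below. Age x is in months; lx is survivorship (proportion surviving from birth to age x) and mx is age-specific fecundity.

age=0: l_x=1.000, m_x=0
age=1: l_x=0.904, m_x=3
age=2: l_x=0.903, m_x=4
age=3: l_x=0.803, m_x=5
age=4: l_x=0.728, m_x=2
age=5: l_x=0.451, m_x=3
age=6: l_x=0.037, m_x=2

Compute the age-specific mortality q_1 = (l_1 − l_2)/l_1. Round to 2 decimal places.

q_1 = (l_1 − l_2) / l_1 = (0.904 − 0.903) / 0.904
     = 0.001 / 0.904 = 0.001106… → 0.00

0.00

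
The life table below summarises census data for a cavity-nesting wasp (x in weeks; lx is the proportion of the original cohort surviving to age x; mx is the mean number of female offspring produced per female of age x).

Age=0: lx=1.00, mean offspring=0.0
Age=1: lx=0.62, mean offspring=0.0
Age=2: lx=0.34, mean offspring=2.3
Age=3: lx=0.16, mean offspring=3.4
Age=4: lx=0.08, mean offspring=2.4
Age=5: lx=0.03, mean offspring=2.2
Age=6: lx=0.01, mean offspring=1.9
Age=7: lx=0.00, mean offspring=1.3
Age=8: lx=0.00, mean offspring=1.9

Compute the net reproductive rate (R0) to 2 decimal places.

lx·mx by age: 0, 0, 0.782, 0.544, 0.192, 0.066, 0.019, 0, 0
R0 = Σ lx·mx = 1.603 → 1.60

1.60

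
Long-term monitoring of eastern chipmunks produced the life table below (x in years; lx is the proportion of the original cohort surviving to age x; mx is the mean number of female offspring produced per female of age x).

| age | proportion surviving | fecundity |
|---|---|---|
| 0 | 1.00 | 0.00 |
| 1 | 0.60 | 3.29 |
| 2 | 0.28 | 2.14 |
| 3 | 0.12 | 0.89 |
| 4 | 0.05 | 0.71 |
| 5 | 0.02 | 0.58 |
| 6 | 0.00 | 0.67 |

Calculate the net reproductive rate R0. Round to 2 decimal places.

2.73

lx·mx by age: 0, 1.974, 0.5992, 0.1068, 0.0355, 0.0116, 0
R0 = Σ lx·mx = 2.7271 → 2.73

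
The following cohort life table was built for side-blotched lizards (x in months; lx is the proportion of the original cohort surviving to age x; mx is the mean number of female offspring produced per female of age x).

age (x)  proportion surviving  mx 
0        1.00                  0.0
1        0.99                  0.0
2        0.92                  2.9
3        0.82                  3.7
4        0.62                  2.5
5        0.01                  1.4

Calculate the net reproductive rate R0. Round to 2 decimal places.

7.27

lx·mx by age: 0, 0, 2.668, 3.034, 1.55, 0.014
R0 = Σ lx·mx = 7.266 → 7.27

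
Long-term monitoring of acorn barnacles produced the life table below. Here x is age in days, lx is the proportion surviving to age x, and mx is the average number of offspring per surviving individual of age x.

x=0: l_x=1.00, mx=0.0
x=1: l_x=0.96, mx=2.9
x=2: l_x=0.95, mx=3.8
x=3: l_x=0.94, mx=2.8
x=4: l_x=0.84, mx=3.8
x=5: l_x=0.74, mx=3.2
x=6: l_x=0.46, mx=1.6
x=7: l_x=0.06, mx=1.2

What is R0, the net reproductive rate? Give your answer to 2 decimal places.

lx·mx by age: 0, 2.784, 3.61, 2.632, 3.192, 2.368, 0.736, 0.072
R0 = Σ lx·mx = 15.394 → 15.39

15.39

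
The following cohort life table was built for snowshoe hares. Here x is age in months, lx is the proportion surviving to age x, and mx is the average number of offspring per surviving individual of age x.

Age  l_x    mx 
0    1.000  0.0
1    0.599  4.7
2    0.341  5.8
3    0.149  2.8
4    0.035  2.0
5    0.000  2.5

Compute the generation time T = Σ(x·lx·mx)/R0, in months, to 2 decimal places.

1.57

lx·mx: 0, 2.8153, 1.9778, 0.4172, 0.07, 0 → R0 = 5.2803
x·lx·mx: 0, 2.8153, 3.9556, 1.2516, 0.28, 0 → Σ = 8.3025
T = 8.3025 / 5.2803 = 1.572354… → 1.57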